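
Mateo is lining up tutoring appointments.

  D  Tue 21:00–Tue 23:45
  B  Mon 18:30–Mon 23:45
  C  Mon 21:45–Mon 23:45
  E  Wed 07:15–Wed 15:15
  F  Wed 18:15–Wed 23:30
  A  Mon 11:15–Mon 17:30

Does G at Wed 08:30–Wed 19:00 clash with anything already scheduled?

Yes — it overlaps E, F

A: ends Mon 17:30 at or before G starts Wed 08:30 → clear.
B: ends Mon 23:45 at or before G starts Wed 08:30 → clear.
C: ends Mon 23:45 at or before G starts Wed 08:30 → clear.
D: ends Tue 23:45 at or before G starts Wed 08:30 → clear.
E: starts Wed 07:15 before G ends Wed 19:00, and ends Wed 15:15 after G starts Wed 08:30 → overlap.
F: starts Wed 18:15 before G ends Wed 19:00, and ends Wed 23:30 after G starts Wed 08:30 → overlap.
G overlaps E, F.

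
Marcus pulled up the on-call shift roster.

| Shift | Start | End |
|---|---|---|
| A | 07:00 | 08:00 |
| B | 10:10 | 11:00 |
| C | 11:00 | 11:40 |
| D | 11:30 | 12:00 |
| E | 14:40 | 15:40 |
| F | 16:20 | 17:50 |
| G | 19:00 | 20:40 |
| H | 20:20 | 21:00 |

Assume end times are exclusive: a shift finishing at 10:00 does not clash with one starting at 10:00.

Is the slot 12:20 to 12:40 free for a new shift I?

A: ends 08:00 at or before I starts 12:20 → clear.
B: ends 11:00 at or before I starts 12:20 → clear.
C: ends 11:40 at or before I starts 12:20 → clear.
D: ends 12:00 at or before I starts 12:20 → clear.
E: starts 14:40 at or after I ends 12:40 → clear.
F: starts 16:20 at or after I ends 12:40 → clear.
G: starts 19:00 at or after I ends 12:40 → clear.
H: starts 20:20 at or after I ends 12:40 → clear.

Yes — the slot is free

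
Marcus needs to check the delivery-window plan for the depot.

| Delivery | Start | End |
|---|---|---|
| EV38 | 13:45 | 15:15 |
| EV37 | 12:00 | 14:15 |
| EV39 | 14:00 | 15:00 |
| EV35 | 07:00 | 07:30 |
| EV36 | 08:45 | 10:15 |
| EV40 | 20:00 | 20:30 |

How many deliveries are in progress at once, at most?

Sweep the timeline, counting +1 at each start and −1 at each end (ends before starts at a tie):
07:00 start EV35 → 1
07:30 end EV35 → 0
08:45 start EV36 → 1
10:15 end EV36 → 0
12:00 start EV37 → 1
13:45 start EV38 → 2
14:00 start EV39 → 3
14:15 end EV37 → 2
15:00 end EV39 → 1
15:15 end EV38 → 0
20:00 start EV40 → 1
20:30 end EV40 → 0
Peak is 3, at 14:00 (EV37, EV38, EV39).

3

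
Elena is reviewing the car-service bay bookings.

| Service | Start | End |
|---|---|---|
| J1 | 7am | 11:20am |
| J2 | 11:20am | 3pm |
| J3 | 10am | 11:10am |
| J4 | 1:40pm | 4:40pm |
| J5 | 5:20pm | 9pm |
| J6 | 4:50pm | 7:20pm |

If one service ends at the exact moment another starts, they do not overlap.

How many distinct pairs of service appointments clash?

Check each pair: they overlap iff neither finishes before the other starts.
Sorted by start: J1, J3, J2, J4, J6, J5.
J3 starts before J1 ends → J1 and J3 overlap.
J2 starts exactly when J1 ends (back-to-back, no overlap); J1 is clear from here.
J2 starts after J3 ends; J3 is clear from here.
J4 starts before J2 ends → J2 and J4 overlap.
J6 starts after J2 ends; J2 is clear from here.
J6 starts after J4 ends; J4 is clear from here.
J5 starts before J6 ends → J6 and J5 overlap.
Overlapping pairs: J1 & J3, J2 & J4, J5 & J6 — 3 in total.

3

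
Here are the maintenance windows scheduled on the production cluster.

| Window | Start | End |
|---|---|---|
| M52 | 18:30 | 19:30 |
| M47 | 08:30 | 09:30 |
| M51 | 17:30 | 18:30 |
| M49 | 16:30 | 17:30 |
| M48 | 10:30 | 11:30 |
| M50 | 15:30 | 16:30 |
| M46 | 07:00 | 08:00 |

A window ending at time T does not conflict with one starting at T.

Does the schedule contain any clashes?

No

Sorted by start: M46, M47, M48, M50, M49, M51, M52.
M47 starts after M46 ends — done with M46.
M48 starts after M47 ends — done with M47.
M50 starts after M48 ends — done with M48.
M49 starts exactly when M50 ends (back-to-back, no overlap) — done with M50.
M51 starts exactly when M49 ends (back-to-back, no overlap) — done with M49.
M52 starts exactly when M51 ends (back-to-back, no overlap).
Every pair is clear; the schedule has no overlaps.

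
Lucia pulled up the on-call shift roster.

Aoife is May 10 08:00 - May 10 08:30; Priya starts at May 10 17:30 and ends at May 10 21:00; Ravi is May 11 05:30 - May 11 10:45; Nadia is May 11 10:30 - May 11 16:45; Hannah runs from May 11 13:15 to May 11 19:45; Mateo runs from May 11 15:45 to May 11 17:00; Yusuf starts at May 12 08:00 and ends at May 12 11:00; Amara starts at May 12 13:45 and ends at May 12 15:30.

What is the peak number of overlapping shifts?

3

Sweep the timeline, counting +1 at each start and −1 at each end (ends before starts at a tie):
May 10 08:00 start Aoife → 1
May 10 08:30 end Aoife → 0
May 10 17:30 start Priya → 1
May 10 21:00 end Priya → 0
May 11 05:30 start Ravi → 1
May 11 10:30 start Nadia → 2
May 11 10:45 end Ravi → 1
May 11 13:15 start Hannah → 2
May 11 15:45 start Mateo → 3
May 11 16:45 end Nadia → 2
May 11 17:00 end Mateo → 1
May 11 19:45 end Hannah → 0
May 12 08:00 start Yusuf → 1
May 12 11:00 end Yusuf → 0
May 12 13:45 start Amara → 1
May 12 15:30 end Amara → 0
Peak is 3, at May 11 15:45 (Hannah, Mateo, Nadia).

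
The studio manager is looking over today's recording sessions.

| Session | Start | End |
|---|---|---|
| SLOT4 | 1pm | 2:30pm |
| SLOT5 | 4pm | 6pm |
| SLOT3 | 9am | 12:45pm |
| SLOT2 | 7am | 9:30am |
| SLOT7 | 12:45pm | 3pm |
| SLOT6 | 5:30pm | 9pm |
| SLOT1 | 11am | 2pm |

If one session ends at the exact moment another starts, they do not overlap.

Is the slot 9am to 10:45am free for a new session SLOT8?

SLOT2: starts 7am before SLOT8 ends 10:45am, and ends 9:30am after SLOT8 starts 9am → overlap.
SLOT3: starts 9am before SLOT8 ends 10:45am, and ends 12:45pm after SLOT8 starts 9am → overlap.
SLOT1: starts 11am at or after SLOT8 ends 10:45am → clear.
SLOT7: starts 12:45pm at or after SLOT8 ends 10:45am → clear.
SLOT4: starts 1pm at or after SLOT8 ends 10:45am → clear.
SLOT5: starts 4pm at or after SLOT8 ends 10:45am → clear.
SLOT6: starts 5:30pm at or after SLOT8 ends 10:45am → clear.
SLOT8 overlaps SLOT2, SLOT3.

No — it overlaps SLOT2, SLOT3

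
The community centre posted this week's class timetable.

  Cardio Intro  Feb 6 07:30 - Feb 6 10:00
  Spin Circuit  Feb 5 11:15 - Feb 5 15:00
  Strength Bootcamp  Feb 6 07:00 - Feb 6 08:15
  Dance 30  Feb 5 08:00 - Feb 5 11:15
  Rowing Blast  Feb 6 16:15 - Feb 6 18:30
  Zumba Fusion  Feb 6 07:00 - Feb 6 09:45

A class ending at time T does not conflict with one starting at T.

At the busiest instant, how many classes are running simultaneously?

Sort all start/end points and keep a running count:
Feb 5 08:00 start Dance 30 → 1
Feb 5 11:15 end Dance 30 → 0
Feb 5 11:15 start Spin Circuit → 1
Feb 5 15:00 end Spin Circuit → 0
Feb 6 07:00 start Strength Bootcamp → 1
Feb 6 07:00 start Zumba Fusion → 2
Feb 6 07:30 start Cardio Intro → 3
Feb 6 08:15 end Strength Bootcamp → 2
Feb 6 09:45 end Zumba Fusion → 1
Feb 6 10:00 end Cardio Intro → 0
Feb 6 16:15 start Rowing Blast → 1
Feb 6 18:30 end Rowing Blast → 0
Peak is 3, at Feb 6 07:30 (Cardio Intro, Strength Bootcamp, Zumba Fusion).

3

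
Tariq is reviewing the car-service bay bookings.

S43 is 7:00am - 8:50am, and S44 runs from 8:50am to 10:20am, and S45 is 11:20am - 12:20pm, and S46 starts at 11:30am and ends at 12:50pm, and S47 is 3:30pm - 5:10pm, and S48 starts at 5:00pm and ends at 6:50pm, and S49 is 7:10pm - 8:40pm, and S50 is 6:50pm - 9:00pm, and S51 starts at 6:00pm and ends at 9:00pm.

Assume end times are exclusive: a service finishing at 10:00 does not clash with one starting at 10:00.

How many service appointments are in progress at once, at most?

3

Sort all start/end points and keep a running count:
7:00am start S43 → 1
8:50am end S43 → 0
8:50am start S44 → 1
10:20am end S44 → 0
11:20am start S45 → 1
11:30am start S46 → 2
12:20pm end S45 → 1
12:50pm end S46 → 0
3:30pm start S47 → 1
5:00pm start S48 → 2
5:10pm end S47 → 1
6:00pm start S51 → 2
6:50pm end S48 → 1
6:50pm start S50 → 2
7:10pm start S49 → 3
8:40pm end S49 → 2
9:00pm end S50 → 1
9:00pm end S51 → 0
Peak is 3, at 7:10pm (S49, S50, S51).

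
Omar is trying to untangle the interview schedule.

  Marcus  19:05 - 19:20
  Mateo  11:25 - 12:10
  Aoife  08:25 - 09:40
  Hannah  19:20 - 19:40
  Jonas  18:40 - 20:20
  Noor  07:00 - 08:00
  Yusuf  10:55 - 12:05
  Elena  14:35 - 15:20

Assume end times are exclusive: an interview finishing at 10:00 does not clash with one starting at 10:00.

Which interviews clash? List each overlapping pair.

Sorted by start: Noor, Aoife, Yusuf, Mateo, Elena, Jonas, Marcus, Hannah.
Aoife starts after Noor ends — done with Noor.
Yusuf starts after Aoife ends — done with Aoife.
Mateo starts before Yusuf ends → Yusuf and Mateo overlap.
Elena starts after Yusuf ends — done with Yusuf.
Elena starts after Mateo ends — done with Mateo.
Jonas starts after Elena ends — done with Elena.
Marcus starts before Jonas ends → Jonas and Marcus overlap.
Hannah starts before Jonas ends → Jonas and Hannah overlap.
Hannah starts exactly when Marcus ends (back-to-back, no overlap).

Hannah & Jonas, Jonas & Marcus, Mateo & Yusuf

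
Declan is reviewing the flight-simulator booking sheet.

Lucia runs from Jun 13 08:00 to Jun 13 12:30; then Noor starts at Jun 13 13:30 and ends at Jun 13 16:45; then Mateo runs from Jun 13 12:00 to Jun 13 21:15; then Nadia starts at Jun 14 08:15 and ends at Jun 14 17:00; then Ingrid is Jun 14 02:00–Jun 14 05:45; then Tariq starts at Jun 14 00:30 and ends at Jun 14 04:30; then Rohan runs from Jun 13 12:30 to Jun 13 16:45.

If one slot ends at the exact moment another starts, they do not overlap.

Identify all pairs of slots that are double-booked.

Sorted by start: Lucia, Mateo, Rohan, Noor, Tariq, Ingrid, Nadia.
Mateo starts before Lucia ends → Lucia and Mateo overlap.
Rohan starts exactly when Lucia ends (back-to-back, no overlap) — done with Lucia.
Rohan starts before Mateo ends → Mateo and Rohan overlap.
Noor starts before Mateo ends → Mateo and Noor overlap.
Tariq starts after Mateo ends — done with Mateo.
Noor starts before Rohan ends → Rohan and Noor overlap.
Tariq starts after Rohan ends — done with Rohan.
Tariq starts after Noor ends — done with Noor.
Ingrid starts before Tariq ends → Tariq and Ingrid overlap.
Nadia starts after Tariq ends.
Nadia starts after Ingrid ends.

Ingrid & Tariq, Lucia & Mateo, Mateo & Noor, Mateo & Rohan, Noor & Rohan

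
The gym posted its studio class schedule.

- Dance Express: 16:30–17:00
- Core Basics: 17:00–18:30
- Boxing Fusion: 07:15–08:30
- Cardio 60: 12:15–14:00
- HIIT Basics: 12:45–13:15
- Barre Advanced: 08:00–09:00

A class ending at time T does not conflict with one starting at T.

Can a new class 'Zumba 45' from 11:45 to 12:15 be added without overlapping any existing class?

Yes — the slot is free

Boxing Fusion: ends 08:30 at or before Zumba 45 starts 11:45 → clear.
Barre Advanced: ends 09:00 at or before Zumba 45 starts 11:45 → clear.
Cardio 60: starts 12:15 at or after Zumba 45 ends 12:15 → clear.
HIIT Basics: starts 12:45 at or after Zumba 45 ends 12:15 → clear.
Dance Express: starts 16:30 at or after Zumba 45 ends 12:15 → clear.
Core Basics: starts 17:00 at or after Zumba 45 ends 12:15 → clear.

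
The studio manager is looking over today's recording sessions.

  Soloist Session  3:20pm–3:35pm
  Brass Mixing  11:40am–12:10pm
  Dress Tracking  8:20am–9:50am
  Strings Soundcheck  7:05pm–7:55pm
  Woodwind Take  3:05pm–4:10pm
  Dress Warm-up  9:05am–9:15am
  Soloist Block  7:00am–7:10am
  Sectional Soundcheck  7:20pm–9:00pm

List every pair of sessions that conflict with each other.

Sorted by start: Soloist Block, Dress Tracking, Dress Warm-up, Brass Mixing, Woodwind Take, Soloist Session, Strings Soundcheck, Sectional Soundcheck.
Dress Tracking starts after Soloist Block ends; Soloist Block is clear from here.
Dress Warm-up starts before Dress Tracking ends → Dress Tracking and Dress Warm-up overlap.
Brass Mixing starts after Dress Tracking ends; Dress Tracking is clear from here.
Brass Mixing starts after Dress Warm-up ends; Dress Warm-up is clear from here.
Woodwind Take starts after Brass Mixing ends; Brass Mixing is clear from here.
Soloist Session starts before Woodwind Take ends → Woodwind Take and Soloist Session overlap.
Strings Soundcheck starts after Woodwind Take ends; Woodwind Take is clear from here.
Strings Soundcheck starts after Soloist Session ends; Soloist Session is clear from here.
Sectional Soundcheck starts before Strings Soundcheck ends → Strings Soundcheck and Sectional Soundcheck overlap.

Dress Tracking & Dress Warm-up, Sectional Soundcheck & Strings Soundcheck, Soloist Session & Woodwind Take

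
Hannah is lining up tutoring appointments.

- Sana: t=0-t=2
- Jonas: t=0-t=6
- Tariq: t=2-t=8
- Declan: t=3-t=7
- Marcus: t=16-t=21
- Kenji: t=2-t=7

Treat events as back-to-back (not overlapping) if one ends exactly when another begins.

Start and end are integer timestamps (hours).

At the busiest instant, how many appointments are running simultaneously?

Sweep the timeline, counting +1 at each start and −1 at each end (ends before starts at a tie):
t=0 start Jonas → 1
t=0 start Sana → 2
t=2 end Sana → 1
t=2 start Kenji → 2
t=2 start Tariq → 3
t=3 start Declan → 4
t=6 end Jonas → 3
t=7 end Declan → 2
t=7 end Kenji → 1
t=8 end Tariq → 0
t=16 start Marcus → 1
t=21 end Marcus → 0
Peak is 4, at t=3 (Declan, Jonas, Kenji, Tariq).

4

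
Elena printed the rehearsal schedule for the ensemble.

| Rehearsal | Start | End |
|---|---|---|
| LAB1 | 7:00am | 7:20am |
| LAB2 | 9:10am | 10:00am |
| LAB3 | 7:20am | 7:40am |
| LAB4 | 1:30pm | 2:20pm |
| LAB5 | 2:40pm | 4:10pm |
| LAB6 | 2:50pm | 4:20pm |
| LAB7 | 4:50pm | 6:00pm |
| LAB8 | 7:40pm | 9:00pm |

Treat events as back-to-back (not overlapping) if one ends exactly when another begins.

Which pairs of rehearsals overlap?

Sorted by start: LAB1, LAB3, LAB2, LAB4, LAB5, LAB6, LAB7, LAB8.
LAB3 starts exactly when LAB1 ends (back-to-back, no overlap) — done with LAB1.
LAB2 starts after LAB3 ends — done with LAB3.
LAB4 starts after LAB2 ends — done with LAB2.
LAB5 starts after LAB4 ends — done with LAB4.
LAB6 starts before LAB5 ends → LAB5 and LAB6 overlap.
LAB7 starts after LAB5 ends — done with LAB5.
LAB7 starts after LAB6 ends — done with LAB6.
LAB8 starts after LAB7 ends.

LAB5 & LAB6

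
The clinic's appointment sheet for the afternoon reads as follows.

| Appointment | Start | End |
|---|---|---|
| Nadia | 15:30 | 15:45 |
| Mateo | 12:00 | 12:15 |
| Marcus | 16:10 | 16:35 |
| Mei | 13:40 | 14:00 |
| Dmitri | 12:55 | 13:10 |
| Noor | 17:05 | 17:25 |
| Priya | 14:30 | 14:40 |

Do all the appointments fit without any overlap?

Check each pair: they overlap iff neither finishes before the other starts.
Sorted by start: Mateo, Dmitri, Mei, Priya, Nadia, Marcus, Noor.
Dmitri starts after Mateo ends — done with Mateo.
Mei starts after Dmitri ends — done with Dmitri.
Priya starts after Mei ends — done with Mei.
Nadia starts after Priya ends — done with Priya.
Marcus starts after Nadia ends — done with Nadia.
Noor starts after Marcus ends.
Every pair is clear; the schedule has no overlaps.

Yes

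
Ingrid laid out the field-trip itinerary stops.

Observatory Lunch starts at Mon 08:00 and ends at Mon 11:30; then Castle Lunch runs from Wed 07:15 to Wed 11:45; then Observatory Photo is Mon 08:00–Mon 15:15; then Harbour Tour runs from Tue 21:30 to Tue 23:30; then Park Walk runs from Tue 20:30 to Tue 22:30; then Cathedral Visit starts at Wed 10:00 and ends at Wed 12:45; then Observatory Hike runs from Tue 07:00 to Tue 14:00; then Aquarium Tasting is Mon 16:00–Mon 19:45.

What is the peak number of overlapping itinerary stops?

Sort all start/end points and keep a running count:
Mon 08:00 start Observatory Lunch → 1
Mon 08:00 start Observatory Photo → 2
Mon 11:30 end Observatory Lunch → 1
Mon 15:15 end Observatory Photo → 0
Mon 16:00 start Aquarium Tasting → 1
Mon 19:45 end Aquarium Tasting → 0
Tue 07:00 start Observatory Hike → 1
Tue 14:00 end Observatory Hike → 0
Tue 20:30 start Park Walk → 1
Tue 21:30 start Harbour Tour → 2
Tue 22:30 end Park Walk → 1
Tue 23:30 end Harbour Tour → 0
Wed 07:15 start Castle Lunch → 1
Wed 10:00 start Cathedral Visit → 2
Wed 11:45 end Castle Lunch → 1
Wed 12:45 end Cathedral Visit → 0
Peak is 2, at Mon 08:00 (Observatory Lunch, Observatory Photo).

2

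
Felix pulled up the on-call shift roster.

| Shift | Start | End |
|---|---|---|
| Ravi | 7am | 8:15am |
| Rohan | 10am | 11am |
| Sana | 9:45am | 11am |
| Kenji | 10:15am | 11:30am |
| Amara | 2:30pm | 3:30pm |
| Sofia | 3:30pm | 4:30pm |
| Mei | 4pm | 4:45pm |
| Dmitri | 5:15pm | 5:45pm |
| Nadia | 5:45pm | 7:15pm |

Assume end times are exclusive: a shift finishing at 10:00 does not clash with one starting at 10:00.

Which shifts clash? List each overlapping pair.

Two intervals overlap when each starts before the other ends.
Sorted by start: Ravi, Sana, Rohan, Kenji, Amara, Sofia, Mei, Dmitri, Nadia.
Sana starts after Ravi ends, so nothing later overlaps Ravi either.
Rohan starts before Sana ends → Sana and Rohan overlap.
Kenji starts before Sana ends → Sana and Kenji overlap.
Amara starts after Sana ends, so nothing later overlaps Sana either.
Kenji starts before Rohan ends → Rohan and Kenji overlap.
Amara starts after Rohan ends, so nothing later overlaps Rohan either.
Amara starts after Kenji ends, so nothing later overlaps Kenji either.
Sofia starts exactly when Amara ends (back-to-back, no overlap), so nothing later overlaps Amara either.
Mei starts before Sofia ends → Sofia and Mei overlap.
Dmitri starts after Sofia ends, so nothing later overlaps Sofia either.
Dmitri starts after Mei ends, so nothing later overlaps Mei either.
Nadia starts exactly when Dmitri ends (back-to-back, no overlap).

Kenji & Rohan, Kenji & Sana, Mei & Sofia, Rohan & Sana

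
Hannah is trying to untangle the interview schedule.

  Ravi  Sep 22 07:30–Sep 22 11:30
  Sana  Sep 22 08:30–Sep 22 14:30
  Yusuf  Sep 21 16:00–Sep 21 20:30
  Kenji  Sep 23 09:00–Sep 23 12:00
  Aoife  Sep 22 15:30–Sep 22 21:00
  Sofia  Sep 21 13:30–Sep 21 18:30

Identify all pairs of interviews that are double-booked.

Sorted by start: Sofia, Yusuf, Ravi, Sana, Aoife, Kenji.
Yusuf starts before Sofia ends → Sofia and Yusuf overlap.
Ravi starts after Sofia ends — done with Sofia.
Ravi starts after Yusuf ends — done with Yusuf.
Sana starts before Ravi ends → Ravi and Sana overlap.
Aoife starts after Ravi ends — done with Ravi.
Aoife starts after Sana ends — done with Sana.
Kenji starts after Aoife ends.

Ravi & Sana, Sofia & Yusuf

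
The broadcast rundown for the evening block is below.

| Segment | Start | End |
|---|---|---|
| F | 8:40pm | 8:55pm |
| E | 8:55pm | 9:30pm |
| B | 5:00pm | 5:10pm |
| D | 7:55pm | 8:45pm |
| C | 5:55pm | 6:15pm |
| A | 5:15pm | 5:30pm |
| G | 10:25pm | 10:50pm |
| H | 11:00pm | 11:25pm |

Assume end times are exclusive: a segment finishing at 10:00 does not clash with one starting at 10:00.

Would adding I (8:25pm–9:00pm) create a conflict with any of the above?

B: ends 5:10pm at or before I starts 8:25pm → clear.
A: ends 5:30pm at or before I starts 8:25pm → clear.
C: ends 6:15pm at or before I starts 8:25pm → clear.
D: starts 7:55pm before I ends 9:00pm, and ends 8:45pm after I starts 8:25pm → overlap.
F: starts 8:40pm before I ends 9:00pm, and ends 8:55pm after I starts 8:25pm → overlap.
E: starts 8:55pm before I ends 9:00pm, and ends 9:30pm after I starts 8:25pm → overlap.
G: starts 10:25pm at or after I ends 9:00pm → clear.
H: starts 11:00pm at or after I ends 9:00pm → clear.
I overlaps D, E, F.

Yes — it overlaps D, E, F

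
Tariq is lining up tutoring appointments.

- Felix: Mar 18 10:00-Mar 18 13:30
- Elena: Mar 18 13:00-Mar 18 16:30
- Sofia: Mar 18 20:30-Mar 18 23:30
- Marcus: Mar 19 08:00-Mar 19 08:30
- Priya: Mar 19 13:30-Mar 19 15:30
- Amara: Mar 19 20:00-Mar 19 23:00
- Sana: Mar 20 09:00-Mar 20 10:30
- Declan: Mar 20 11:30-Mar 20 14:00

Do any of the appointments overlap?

Yes

Sorted by start: Felix, Elena, Sofia, Marcus, Priya, Amara, Sana, Declan.
Elena starts before Felix ends → Felix and Elena overlap.
That's a conflict, so the schedule is not conflict-free.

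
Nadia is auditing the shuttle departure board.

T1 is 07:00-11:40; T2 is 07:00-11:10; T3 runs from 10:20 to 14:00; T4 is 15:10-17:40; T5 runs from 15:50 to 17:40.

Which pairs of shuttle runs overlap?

T1 & T2, T1 & T3, T2 & T3, T4 & T5

Check each pair: they overlap iff neither finishes before the other starts.
Sorted by start: T1, T2, T3, T4, T5.
T2 starts before T1 ends → T1 and T2 overlap.
T3 starts before T1 ends → T1 and T3 overlap.
T4 starts after T1 ends; T1 is clear from here.
T3 starts before T2 ends → T2 and T3 overlap.
T4 starts after T2 ends; T2 is clear from here.
T4 starts after T3 ends; T3 is clear from here.
T5 starts before T4 ends → T4 and T5 overlap.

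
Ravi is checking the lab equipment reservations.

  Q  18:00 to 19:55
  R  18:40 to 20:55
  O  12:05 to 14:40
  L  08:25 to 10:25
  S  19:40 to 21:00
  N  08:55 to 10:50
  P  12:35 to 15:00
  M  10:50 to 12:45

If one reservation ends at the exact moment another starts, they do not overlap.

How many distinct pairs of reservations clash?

7

Two intervals overlap when each starts before the other ends.
Sorted by start: L, N, M, O, P, Q, R, S.
N starts before L ends → L and N overlap.
M starts after L ends; L is clear from here.
M starts exactly when N ends (back-to-back, no overlap); N is clear from here.
O starts before M ends → M and O overlap.
P starts before M ends → M and P overlap.
Q starts after M ends; M is clear from here.
P starts before O ends → O and P overlap.
Q starts after O ends; O is clear from here.
Q starts after P ends; P is clear from here.
R starts before Q ends → Q and R overlap.
S starts before Q ends → Q and S overlap.
S starts before R ends → R and S overlap.
Overlapping pairs: L & N, M & O, M & P, O & P, Q & R, Q & S, R & S — 7 in total.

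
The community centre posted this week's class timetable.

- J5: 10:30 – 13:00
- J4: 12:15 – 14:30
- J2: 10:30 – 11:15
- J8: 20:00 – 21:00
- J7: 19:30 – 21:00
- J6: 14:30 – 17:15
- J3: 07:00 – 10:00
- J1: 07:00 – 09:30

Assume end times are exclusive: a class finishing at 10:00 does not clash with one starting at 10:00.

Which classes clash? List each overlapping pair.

J1 & J3, J2 & J5, J4 & J5, J7 & J8

Sorted by start: J1, J3, J2, J5, J4, J6, J7, J8.
J3 starts before J1 ends → J1 and J3 overlap.
J2 starts after J1 ends — done with J1.
J2 starts after J3 ends — done with J3.
J5 starts before J2 ends → J2 and J5 overlap.
J4 starts after J2 ends — done with J2.
J4 starts before J5 ends → J5 and J4 overlap.
J6 starts after J5 ends — done with J5.
J6 starts exactly when J4 ends (back-to-back, no overlap) — done with J4.
J7 starts after J6 ends — done with J6.
J8 starts before J7 ends → J7 and J8 overlap.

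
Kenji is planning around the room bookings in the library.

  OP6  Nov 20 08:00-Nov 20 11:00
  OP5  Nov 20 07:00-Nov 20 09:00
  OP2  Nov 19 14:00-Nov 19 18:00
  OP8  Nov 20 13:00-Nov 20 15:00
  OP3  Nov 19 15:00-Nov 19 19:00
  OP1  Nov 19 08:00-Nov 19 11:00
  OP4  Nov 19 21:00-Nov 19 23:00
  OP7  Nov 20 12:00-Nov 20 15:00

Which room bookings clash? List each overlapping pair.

Sorted by start: OP1, OP2, OP3, OP4, OP5, OP6, OP7, OP8.
OP2 starts after OP1 ends; OP1 is clear from here.
OP3 starts before OP2 ends → OP2 and OP3 overlap.
OP4 starts after OP2 ends; OP2 is clear from here.
OP4 starts after OP3 ends; OP3 is clear from here.
OP5 starts after OP4 ends; OP4 is clear from here.
OP6 starts before OP5 ends → OP5 and OP6 overlap.
OP7 starts after OP5 ends; OP5 is clear from here.
OP7 starts after OP6 ends; OP6 is clear from here.
OP8 starts before OP7 ends → OP7 and OP8 overlap.

OP2 & OP3, OP5 & OP6, OP7 & OP8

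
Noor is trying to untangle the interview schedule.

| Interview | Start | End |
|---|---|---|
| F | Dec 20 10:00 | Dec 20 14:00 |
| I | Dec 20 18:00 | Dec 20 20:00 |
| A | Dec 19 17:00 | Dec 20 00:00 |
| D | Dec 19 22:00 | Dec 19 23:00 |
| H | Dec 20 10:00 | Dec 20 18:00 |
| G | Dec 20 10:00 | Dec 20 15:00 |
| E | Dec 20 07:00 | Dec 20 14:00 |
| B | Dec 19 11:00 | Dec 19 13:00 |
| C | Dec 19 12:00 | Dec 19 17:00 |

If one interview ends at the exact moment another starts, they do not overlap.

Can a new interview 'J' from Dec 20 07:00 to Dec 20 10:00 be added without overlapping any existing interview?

B: ends Dec 19 13:00 at or before J starts Dec 20 07:00 → clear.
C: ends Dec 19 17:00 at or before J starts Dec 20 07:00 → clear.
A: ends Dec 20 00:00 at or before J starts Dec 20 07:00 → clear.
D: ends Dec 19 23:00 at or before J starts Dec 20 07:00 → clear.
E: starts Dec 20 07:00 before J ends Dec 20 10:00, and ends Dec 20 14:00 after J starts Dec 20 07:00 → overlap.
F: starts Dec 20 10:00 at or after J ends Dec 20 10:00 → clear.
G: starts Dec 20 10:00 at or after J ends Dec 20 10:00 → clear.
H: starts Dec 20 10:00 at or after J ends Dec 20 10:00 → clear.
I: starts Dec 20 18:00 at or after J ends Dec 20 10:00 → clear.
J overlaps E.

No — it overlaps E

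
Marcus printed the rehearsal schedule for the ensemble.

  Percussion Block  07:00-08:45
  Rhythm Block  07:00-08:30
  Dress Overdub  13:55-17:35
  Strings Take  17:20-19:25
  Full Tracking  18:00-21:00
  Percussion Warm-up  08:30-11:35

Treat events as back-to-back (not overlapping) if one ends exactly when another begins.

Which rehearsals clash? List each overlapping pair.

Dress Overdub & Strings Take, Full Tracking & Strings Take, Percussion Block & Percussion Warm-up, Percussion Block & Rhythm Block

Sorted by start: Percussion Block, Rhythm Block, Percussion Warm-up, Dress Overdub, Strings Take, Full Tracking.
Rhythm Block starts before Percussion Block ends → Percussion Block and Rhythm Block overlap.
Percussion Warm-up starts before Percussion Block ends → Percussion Block and Percussion Warm-up overlap.
Dress Overdub starts after Percussion Block ends; Percussion Block is clear from here.
Percussion Warm-up starts exactly when Rhythm Block ends (back-to-back, no overlap); Rhythm Block is clear from here.
Dress Overdub starts after Percussion Warm-up ends; Percussion Warm-up is clear from here.
Strings Take starts before Dress Overdub ends → Dress Overdub and Strings Take overlap.
Full Tracking starts after Dress Overdub ends.
Full Tracking starts before Strings Take ends → Strings Take and Full Tracking overlap.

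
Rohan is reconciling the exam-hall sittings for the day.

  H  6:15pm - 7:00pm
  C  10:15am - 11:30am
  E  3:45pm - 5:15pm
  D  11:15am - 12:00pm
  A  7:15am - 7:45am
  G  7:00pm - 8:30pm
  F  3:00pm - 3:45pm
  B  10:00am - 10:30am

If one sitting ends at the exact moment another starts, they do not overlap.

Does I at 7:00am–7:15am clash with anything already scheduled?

No — it doesn't clash with anything

A: starts 7:15am at or after I ends 7:15am → clear.
B: starts 10:00am at or after I ends 7:15am → clear.
C: starts 10:15am at or after I ends 7:15am → clear.
D: starts 11:15am at or after I ends 7:15am → clear.
F: starts 3:00pm at or after I ends 7:15am → clear.
E: starts 3:45pm at or after I ends 7:15am → clear.
H: starts 6:15pm at or after I ends 7:15am → clear.
G: starts 7:00pm at or after I ends 7:15am → clear.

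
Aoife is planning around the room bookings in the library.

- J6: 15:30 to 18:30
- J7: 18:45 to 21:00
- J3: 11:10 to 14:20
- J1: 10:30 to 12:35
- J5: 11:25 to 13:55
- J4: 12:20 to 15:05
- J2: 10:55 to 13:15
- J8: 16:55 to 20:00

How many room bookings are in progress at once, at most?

5

Sort all start/end points and keep a running count:
10:30 start J1 → 1
10:55 start J2 → 2
11:10 start J3 → 3
11:25 start J5 → 4
12:20 start J4 → 5
12:35 end J1 → 4
13:15 end J2 → 3
13:55 end J5 → 2
14:20 end J3 → 1
15:05 end J4 → 0
15:30 start J6 → 1
16:55 start J8 → 2
18:30 end J6 → 1
18:45 start J7 → 2
20:00 end J8 → 1
21:00 end J7 → 0
Peak is 5, at 12:20 (J1, J2, J3, J4, J5).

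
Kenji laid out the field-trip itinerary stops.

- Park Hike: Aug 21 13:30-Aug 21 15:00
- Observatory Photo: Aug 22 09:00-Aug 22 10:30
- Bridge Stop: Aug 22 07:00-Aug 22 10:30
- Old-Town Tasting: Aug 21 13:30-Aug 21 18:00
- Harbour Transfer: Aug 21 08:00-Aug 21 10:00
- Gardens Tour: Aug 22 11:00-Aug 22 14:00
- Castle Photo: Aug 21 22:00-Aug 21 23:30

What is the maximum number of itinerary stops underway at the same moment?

Sweep the timeline, counting +1 at each start and −1 at each end (ends before starts at a tie):
Aug 21 08:00 start Harbour Transfer → 1
Aug 21 10:00 end Harbour Transfer → 0
Aug 21 13:30 start Old-Town Tasting → 1
Aug 21 13:30 start Park Hike → 2
Aug 21 15:00 end Park Hike → 1
Aug 21 18:00 end Old-Town Tasting → 0
Aug 21 22:00 start Castle Photo → 1
Aug 21 23:30 end Castle Photo → 0
Aug 22 07:00 start Bridge Stop → 1
Aug 22 09:00 start Observatory Photo → 2
Aug 22 10:30 end Bridge Stop → 1
Aug 22 10:30 end Observatory Photo → 0
Aug 22 11:00 start Gardens Tour → 1
Aug 22 14:00 end Gardens Tour → 0
Peak is 2, at Aug 21 13:30 (Old-Town Tasting, Park Hike).

2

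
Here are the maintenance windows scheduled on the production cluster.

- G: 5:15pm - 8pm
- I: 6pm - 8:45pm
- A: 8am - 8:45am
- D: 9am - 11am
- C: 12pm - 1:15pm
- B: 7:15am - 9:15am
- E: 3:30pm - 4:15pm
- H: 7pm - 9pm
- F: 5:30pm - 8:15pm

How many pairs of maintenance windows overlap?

8

Check each pair: they overlap iff neither finishes before the other starts.
Sorted by start: B, A, D, C, E, G, F, I, H.
A starts before B ends → B and A overlap.
D starts before B ends → B and D overlap.
C starts after B ends; B is clear from here.
D starts after A ends; A is clear from here.
C starts after D ends; D is clear from here.
E starts after C ends; C is clear from here.
G starts after E ends; E is clear from here.
F starts before G ends → G and F overlap.
I starts before G ends → G and I overlap.
H starts before G ends → G and H overlap.
I starts before F ends → F and I overlap.
H starts before F ends → F and H overlap.
H starts before I ends → I and H overlap.
Overlapping pairs: A & B, B & D, F & G, F & H, F & I, G & H, G & I, H & I — 8 in total.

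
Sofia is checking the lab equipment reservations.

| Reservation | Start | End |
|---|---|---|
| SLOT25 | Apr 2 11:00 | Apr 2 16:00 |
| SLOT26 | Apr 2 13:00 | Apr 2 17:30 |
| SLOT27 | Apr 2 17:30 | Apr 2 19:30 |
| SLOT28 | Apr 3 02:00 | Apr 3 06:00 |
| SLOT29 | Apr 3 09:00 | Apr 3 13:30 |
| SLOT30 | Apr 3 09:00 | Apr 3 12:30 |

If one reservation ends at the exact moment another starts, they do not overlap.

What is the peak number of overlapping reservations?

2

Walk through starts and ends in time order (an end at T is processed before a start at T):
Apr 2 11:00 start SLOT25 → 1
Apr 2 13:00 start SLOT26 → 2
Apr 2 16:00 end SLOT25 → 1
Apr 2 17:30 end SLOT26 → 0
Apr 2 17:30 start SLOT27 → 1
Apr 2 19:30 end SLOT27 → 0
Apr 3 02:00 start SLOT28 → 1
Apr 3 06:00 end SLOT28 → 0
Apr 3 09:00 start SLOT29 → 1
Apr 3 09:00 start SLOT30 → 2
Apr 3 12:30 end SLOT30 → 1
Apr 3 13:30 end SLOT29 → 0
Peak is 2, at Apr 2 13:00 (SLOT25, SLOT26).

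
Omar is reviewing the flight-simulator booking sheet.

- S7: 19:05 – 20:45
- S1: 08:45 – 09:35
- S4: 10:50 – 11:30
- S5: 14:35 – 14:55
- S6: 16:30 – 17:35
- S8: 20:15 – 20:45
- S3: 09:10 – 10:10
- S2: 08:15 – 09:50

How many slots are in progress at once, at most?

3

Sweep the timeline, counting +1 at each start and −1 at each end (ends before starts at a tie):
08:15 start S2 → 1
08:45 start S1 → 2
09:10 start S3 → 3
09:35 end S1 → 2
09:50 end S2 → 1
10:10 end S3 → 0
10:50 start S4 → 1
11:30 end S4 → 0
14:35 start S5 → 1
14:55 end S5 → 0
16:30 start S6 → 1
17:35 end S6 → 0
19:05 start S7 → 1
20:15 start S8 → 2
20:45 end S7 → 1
20:45 end S8 → 0
Peak is 3, at 09:10 (S1, S2, S3).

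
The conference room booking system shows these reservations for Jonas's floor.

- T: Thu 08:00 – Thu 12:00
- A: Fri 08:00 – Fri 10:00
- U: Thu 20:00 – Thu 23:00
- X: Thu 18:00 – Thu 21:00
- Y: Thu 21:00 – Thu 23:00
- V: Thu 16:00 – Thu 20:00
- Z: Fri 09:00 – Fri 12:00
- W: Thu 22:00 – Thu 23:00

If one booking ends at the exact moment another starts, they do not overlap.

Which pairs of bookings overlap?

A & Z, U & W, U & X, U & Y, V & X, W & Y

Sorted by start: T, V, X, U, Y, W, A, Z.
V starts after T ends, so nothing later overlaps T either.
X starts before V ends → V and X overlap.
U starts exactly when V ends (back-to-back, no overlap), so nothing later overlaps V either.
U starts before X ends → X and U overlap.
Y starts exactly when X ends (back-to-back, no overlap), so nothing later overlaps X either.
Y starts before U ends → U and Y overlap.
W starts before U ends → U and W overlap.
A starts after U ends, so nothing later overlaps U either.
W starts before Y ends → Y and W overlap.
A starts after Y ends, so nothing later overlaps Y either.
A starts after W ends, so nothing later overlaps W either.
Z starts before A ends → A and Z overlap.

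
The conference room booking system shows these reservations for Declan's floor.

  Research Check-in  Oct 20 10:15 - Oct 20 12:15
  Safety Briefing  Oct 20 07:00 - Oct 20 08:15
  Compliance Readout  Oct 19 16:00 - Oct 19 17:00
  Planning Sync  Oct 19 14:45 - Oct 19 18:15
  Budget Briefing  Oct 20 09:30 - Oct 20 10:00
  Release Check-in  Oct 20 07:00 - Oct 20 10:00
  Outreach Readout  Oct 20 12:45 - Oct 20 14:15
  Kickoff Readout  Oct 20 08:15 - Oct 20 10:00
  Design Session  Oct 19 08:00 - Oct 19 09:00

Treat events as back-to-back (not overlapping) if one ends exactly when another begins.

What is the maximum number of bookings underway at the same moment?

Sort all start/end points and keep a running count:
Oct 19 08:00 start Design Session → 1
Oct 19 09:00 end Design Session → 0
Oct 19 14:45 start Planning Sync → 1
Oct 19 16:00 start Compliance Readout → 2
Oct 19 17:00 end Compliance Readout → 1
Oct 19 18:15 end Planning Sync → 0
Oct 20 07:00 start Release Check-in → 1
Oct 20 07:00 start Safety Briefing → 2
Oct 20 08:15 end Safety Briefing → 1
Oct 20 08:15 start Kickoff Readout → 2
Oct 20 09:30 start Budget Briefing → 3
Oct 20 10:00 end Budget Briefing → 2
Oct 20 10:00 end Kickoff Readout → 1
Oct 20 10:00 end Release Check-in → 0
Oct 20 10:15 start Research Check-in → 1
Oct 20 12:15 end Research Check-in → 0
Oct 20 12:45 start Outreach Readout → 1
Oct 20 14:15 end Outreach Readout → 0
Peak is 3, at Oct 20 09:30 (Budget Briefing, Kickoff Readout, Release Check-in).

3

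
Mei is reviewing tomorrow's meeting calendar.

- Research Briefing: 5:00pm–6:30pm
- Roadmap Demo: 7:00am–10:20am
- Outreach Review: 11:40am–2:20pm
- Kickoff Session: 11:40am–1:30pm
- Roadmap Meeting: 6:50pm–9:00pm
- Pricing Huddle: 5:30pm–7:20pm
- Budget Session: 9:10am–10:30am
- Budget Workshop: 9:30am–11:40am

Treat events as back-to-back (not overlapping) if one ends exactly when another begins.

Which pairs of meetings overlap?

Check each pair: they overlap iff neither finishes before the other starts.
Sorted by start: Roadmap Demo, Budget Session, Budget Workshop, Outreach Review, Kickoff Session, Research Briefing, Pricing Huddle, Roadmap Meeting.
Budget Session starts before Roadmap Demo ends → Roadmap Demo and Budget Session overlap.
Budget Workshop starts before Roadmap Demo ends → Roadmap Demo and Budget Workshop overlap.
Outreach Review starts after Roadmap Demo ends; Roadmap Demo is clear from here.
Budget Workshop starts before Budget Session ends → Budget Session and Budget Workshop overlap.
Outreach Review starts after Budget Session ends; Budget Session is clear from here.
Outreach Review starts exactly when Budget Workshop ends (back-to-back, no overlap); Budget Workshop is clear from here.
Kickoff Session starts before Outreach Review ends → Outreach Review and Kickoff Session overlap.
Research Briefing starts after Outreach Review ends; Outreach Review is clear from here.
Research Briefing starts after Kickoff Session ends; Kickoff Session is clear from here.
Pricing Huddle starts before Research Briefing ends → Research Briefing and Pricing Huddle overlap.
Roadmap Meeting starts after Research Briefing ends.
Roadmap Meeting starts before Pricing Huddle ends → Pricing Huddle and Roadmap Meeting overlap.

Budget Session & Budget Workshop, Budget Session & Roadmap Demo, Budget Workshop & Roadmap Demo, Kickoff Session & Outreach Review, Pricing Huddle & Research Briefing, Pricing Huddle & Roadmap Meeting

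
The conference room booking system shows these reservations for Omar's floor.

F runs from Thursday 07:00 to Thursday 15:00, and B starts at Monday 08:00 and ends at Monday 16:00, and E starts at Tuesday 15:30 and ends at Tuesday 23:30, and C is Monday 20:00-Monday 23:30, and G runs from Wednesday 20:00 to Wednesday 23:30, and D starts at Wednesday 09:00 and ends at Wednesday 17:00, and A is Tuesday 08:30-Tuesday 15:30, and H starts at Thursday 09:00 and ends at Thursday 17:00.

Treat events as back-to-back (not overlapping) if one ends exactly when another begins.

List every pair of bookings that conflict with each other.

Sorted by start: B, C, A, E, D, G, F, H.
C starts after B ends, so B has no further overlaps.
A starts after C ends, so C has no further overlaps.
E starts exactly when A ends (back-to-back, no overlap), so A has no further overlaps.
D starts after E ends, so E has no further overlaps.
G starts after D ends, so D has no further overlaps.
F starts after G ends, so G has no further overlaps.
H starts before F ends → F and H overlap.

F & H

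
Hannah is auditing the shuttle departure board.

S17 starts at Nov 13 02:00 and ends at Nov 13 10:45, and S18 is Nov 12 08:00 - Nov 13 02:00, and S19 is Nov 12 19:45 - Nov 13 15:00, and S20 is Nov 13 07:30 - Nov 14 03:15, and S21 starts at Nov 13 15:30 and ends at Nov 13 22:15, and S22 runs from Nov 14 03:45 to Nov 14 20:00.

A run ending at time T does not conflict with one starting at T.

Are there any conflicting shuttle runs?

Yes

Check each pair: they overlap iff neither finishes before the other starts.
Sorted by start: S18, S19, S17, S20, S21, S22.
S19 starts before S18 ends → S18 and S19 overlap.
That's a conflict, so the schedule is not conflict-free.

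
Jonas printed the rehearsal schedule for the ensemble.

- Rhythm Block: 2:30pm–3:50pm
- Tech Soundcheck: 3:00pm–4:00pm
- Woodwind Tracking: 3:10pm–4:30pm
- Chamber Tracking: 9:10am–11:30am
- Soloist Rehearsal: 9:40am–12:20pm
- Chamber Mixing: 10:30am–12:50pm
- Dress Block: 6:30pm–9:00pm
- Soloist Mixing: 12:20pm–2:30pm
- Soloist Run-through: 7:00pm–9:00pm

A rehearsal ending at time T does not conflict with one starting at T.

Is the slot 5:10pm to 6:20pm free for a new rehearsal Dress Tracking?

Yes — the slot is free

Chamber Tracking: ends 11:30am at or before Dress Tracking starts 5:10pm → clear.
Soloist Rehearsal: ends 12:20pm at or before Dress Tracking starts 5:10pm → clear.
Chamber Mixing: ends 12:50pm at or before Dress Tracking starts 5:10pm → clear.
Soloist Mixing: ends 2:30pm at or before Dress Tracking starts 5:10pm → clear.
Rhythm Block: ends 3:50pm at or before Dress Tracking starts 5:10pm → clear.
Tech Soundcheck: ends 4:00pm at or before Dress Tracking starts 5:10pm → clear.
Woodwind Tracking: ends 4:30pm at or before Dress Tracking starts 5:10pm → clear.
Dress Block: starts 6:30pm at or after Dress Tracking ends 6:20pm → clear.
Soloist Run-through: starts 7:00pm at or after Dress Tracking ends 6:20pm → clear.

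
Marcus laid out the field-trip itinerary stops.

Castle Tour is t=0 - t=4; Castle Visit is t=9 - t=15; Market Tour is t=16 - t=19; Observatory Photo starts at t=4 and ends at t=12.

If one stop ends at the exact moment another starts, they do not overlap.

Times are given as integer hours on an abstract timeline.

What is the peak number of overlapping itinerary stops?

2

Walk through starts and ends in time order (an end at T is processed before a start at T):
t=0 start Castle Tour → 1
t=4 end Castle Tour → 0
t=4 start Observatory Photo → 1
t=9 start Castle Visit → 2
t=12 end Observatory Photo → 1
t=15 end Castle Visit → 0
t=16 start Market Tour → 1
t=19 end Market Tour → 0
Peak is 2, at t=9 (Castle Visit, Observatory Photo).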